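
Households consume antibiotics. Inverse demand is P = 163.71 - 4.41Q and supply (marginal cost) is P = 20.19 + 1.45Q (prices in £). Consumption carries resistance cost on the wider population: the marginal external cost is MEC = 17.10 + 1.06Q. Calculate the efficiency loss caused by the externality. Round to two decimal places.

DWL = £133.98

Market equilibrium (private): 20.19 + 1.45Q = 163.71 - 4.41Q → Q_m = 24.4915.
Social marginal benefit = demand − MEC = 146.61 - 5.47Q.
Set SMB = MC: 146.61 - 5.47Q = 20.19 + 1.45Q → Q* = 18.2688.
The loss is the area between SMB and MC from Q* to Q_m; with linear curves that's a triangle of height MEC(Q_m).
DWL = ½ × 6.2227 × 43.0610 = 133.9778.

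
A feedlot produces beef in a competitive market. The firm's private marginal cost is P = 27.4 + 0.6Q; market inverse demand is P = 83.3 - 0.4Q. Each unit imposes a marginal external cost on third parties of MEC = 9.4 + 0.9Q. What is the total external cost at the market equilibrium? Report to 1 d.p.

Market equilibrium (private): 27.4 + 0.6Q = 83.3 - 0.4Q → Q_m = 55.9000.
Total external cost = ∫₀^{Q_m} (9.4 + 0.9Q) dQ = 9.4×55.9000 + ½×0.9×55.9000² = 1931.6245.

1931.6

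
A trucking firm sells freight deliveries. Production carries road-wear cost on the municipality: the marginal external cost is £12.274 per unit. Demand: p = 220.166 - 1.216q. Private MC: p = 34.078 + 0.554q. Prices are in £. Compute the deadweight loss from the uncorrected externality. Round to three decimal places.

Market equilibrium (private): 34.078 + 0.554q = 220.166 - 1.216q → q_m = 105.1345.
Social marginal cost = private MC + MEC = 46.352 + 0.554q.
Set SMC = demand: 46.352 + 0.554q = 220.166 - 1.216q → q* = 98.2000.
The loss is the area between SMC and demand from q* to q_m; with linear curves that's a triangle of height MEC(q_m).
DWL = ½ × 6.9345 × 12.2740 = 42.5570.

DWL = £42.557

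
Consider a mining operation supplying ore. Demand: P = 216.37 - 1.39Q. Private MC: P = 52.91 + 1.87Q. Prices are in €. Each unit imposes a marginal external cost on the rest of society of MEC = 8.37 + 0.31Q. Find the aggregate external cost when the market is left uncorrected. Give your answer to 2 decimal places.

Market equilibrium (private): 52.91 + 1.87Q = 216.37 - 1.39Q → Q_m = 50.1411.
Total external cost = ∫₀^{Q_m} (8.37 + 0.31Q) dQ = 8.37×50.1411 + ½×0.31×50.1411² = 809.3711.

€809.37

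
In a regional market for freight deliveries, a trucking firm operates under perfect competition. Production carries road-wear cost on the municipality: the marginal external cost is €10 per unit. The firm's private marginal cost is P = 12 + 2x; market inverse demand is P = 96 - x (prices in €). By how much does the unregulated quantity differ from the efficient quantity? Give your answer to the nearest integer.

3 units

Market equilibrium (private): 12 + 2x = 96 - x → x_m = 28.0000.
Social marginal cost = private MC + MEC = 22 + 2x.
Set SMC = demand: 22 + 2x = 96 - x → x* = 24.6667.
Gap = |28.0000 − 24.6667| = 3.3333.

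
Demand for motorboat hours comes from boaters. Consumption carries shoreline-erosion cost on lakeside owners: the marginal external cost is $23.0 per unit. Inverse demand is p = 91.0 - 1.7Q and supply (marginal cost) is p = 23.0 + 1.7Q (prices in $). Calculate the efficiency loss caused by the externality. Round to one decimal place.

Market equilibrium (private): 23.0 + 1.7Q = 91.0 - 1.7Q → Q_m = 20.0000.
Social marginal benefit = demand − MEC = 68.0 - 1.7Q.
Set SMB = MC: 68.0 - 1.7Q = 23.0 + 1.7Q → Q* = 13.2353.
Between Q* and Q_m the wedge MC − SMB runs linearly from 0 to MEC(Q_m), so the loss is a triangle.
DWL = ½ × 6.7647 × 23.0000 = 77.7941.

DWL = $77.8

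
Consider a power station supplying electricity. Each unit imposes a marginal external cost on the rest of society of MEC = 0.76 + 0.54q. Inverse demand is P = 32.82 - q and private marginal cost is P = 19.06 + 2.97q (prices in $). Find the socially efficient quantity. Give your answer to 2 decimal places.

q* = 2.88

Social marginal cost = private MC + MEC = 19.82 + 3.51q.
Set SMC = demand: 19.82 + 3.51q = 32.82 - q → q* = 2.8825.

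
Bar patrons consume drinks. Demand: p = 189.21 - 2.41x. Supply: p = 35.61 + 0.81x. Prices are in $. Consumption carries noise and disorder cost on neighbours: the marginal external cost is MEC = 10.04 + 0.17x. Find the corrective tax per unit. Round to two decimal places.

Social marginal benefit = demand − MEC = 179.17 - 2.58x.
Set SMB = MC: 179.17 - 2.58x = 35.61 + 0.81x → x* = 42.3481.
The Pigouvian tax equals MEC at x*: 10.04 + 0.17×42.3481 = 17.2392.

tax = $17.24 per unit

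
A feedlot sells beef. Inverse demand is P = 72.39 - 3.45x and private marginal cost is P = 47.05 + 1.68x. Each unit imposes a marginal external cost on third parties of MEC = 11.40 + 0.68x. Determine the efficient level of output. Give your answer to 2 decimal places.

x* = 2.40

Social marginal cost = private MC + MEC = 58.45 + 2.36x.
Set SMC = demand: 58.45 + 2.36x = 72.39 - 3.45x → x* = 2.3993.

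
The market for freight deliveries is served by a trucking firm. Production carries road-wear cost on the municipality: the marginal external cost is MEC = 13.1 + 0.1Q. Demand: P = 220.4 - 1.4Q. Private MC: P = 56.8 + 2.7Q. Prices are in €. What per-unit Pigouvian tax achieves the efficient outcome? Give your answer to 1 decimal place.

tax = €16.7 per unit

Social marginal cost = private MC + MEC = 69.9 + 2.8Q.
Set SMC = demand: 69.9 + 2.8Q = 220.4 - 1.4Q → Q* = 35.8333.
The Pigouvian tax equals MEC at Q*: 13.1 + 0.1×35.8333 = 16.6833.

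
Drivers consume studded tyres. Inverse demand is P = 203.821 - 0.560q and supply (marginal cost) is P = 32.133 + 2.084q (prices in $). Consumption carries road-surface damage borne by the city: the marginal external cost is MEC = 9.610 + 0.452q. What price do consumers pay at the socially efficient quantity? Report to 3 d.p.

P = $174.505

Social marginal benefit = demand − MEC = 194.211 - 1.012q.
Set SMB = MC: 194.211 - 1.012q = 32.133 + 2.084q → q* = 52.3508.
Consumer price on the demand curve at q*: 203.821 − 0.560×52.3508 = 174.5046.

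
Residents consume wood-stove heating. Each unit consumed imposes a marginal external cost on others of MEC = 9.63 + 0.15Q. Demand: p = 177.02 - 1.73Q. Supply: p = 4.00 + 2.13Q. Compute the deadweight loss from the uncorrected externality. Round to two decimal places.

Market equilibrium (private): 4.00 + 2.13Q = 177.02 - 1.73Q → Q_m = 44.8238.
Social marginal benefit = demand − MEC = 167.39 - 1.88Q.
Set SMB = MC: 167.39 - 1.88Q = 4.00 + 2.13Q → Q* = 40.7456.
The loss is the area between SMB and MC from Q* to Q_m; with linear curves that's a triangle of height MEC(Q_m).
DWL = ½ × 4.0782 × 16.3536 = 33.3466.

DWL = 33.35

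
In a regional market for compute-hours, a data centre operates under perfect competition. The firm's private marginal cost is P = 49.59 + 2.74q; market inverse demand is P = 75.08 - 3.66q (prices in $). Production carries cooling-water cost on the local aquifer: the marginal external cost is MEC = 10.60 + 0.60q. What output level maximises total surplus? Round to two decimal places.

Social marginal cost = private MC + MEC = 60.19 + 3.34q.
Set SMC = demand: 60.19 + 3.34q = 75.08 - 3.66q → q* = 2.1271.

q* = 2.13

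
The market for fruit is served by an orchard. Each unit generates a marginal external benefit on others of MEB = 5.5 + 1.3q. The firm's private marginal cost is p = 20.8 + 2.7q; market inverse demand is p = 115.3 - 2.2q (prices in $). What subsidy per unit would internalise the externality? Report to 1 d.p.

subsidy = $41.6 per unit

Social marginal cost = private MC − MEB = 15.3 + 1.4q.
Set SMC = demand: 15.3 + 1.4q = 115.3 - 2.2q → q* = 27.7778.
The Pigouvian subsidy equals MEB at q*: 5.5 + 1.3×27.7778 = 41.6111.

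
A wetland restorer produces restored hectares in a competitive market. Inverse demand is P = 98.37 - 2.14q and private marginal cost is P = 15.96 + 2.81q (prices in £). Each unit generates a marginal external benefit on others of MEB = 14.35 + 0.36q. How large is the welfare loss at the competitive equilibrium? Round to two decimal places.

Market equilibrium (private): 15.96 + 2.81q = 98.37 - 2.14q → q_m = 16.6485.
Social marginal cost = private MC − MEB = 1.61 + 2.45q.
Set SMC = demand: 1.61 + 2.45q = 98.37 - 2.14q → q* = 21.0806.
Between q* and q_m the wedge demand − SMC runs linearly from 0 to MEB(q_m), so the loss is a triangle.
DWL = ½ × 4.4321 × 20.3435 = 45.0822.

DWL = £45.08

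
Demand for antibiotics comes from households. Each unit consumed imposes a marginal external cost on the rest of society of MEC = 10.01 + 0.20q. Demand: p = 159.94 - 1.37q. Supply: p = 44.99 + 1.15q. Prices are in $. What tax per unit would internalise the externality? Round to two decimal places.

Social marginal benefit = demand − MEC = 149.93 - 1.57q.
Set SMB = MC: 149.93 - 1.57q = 44.99 + 1.15q → q* = 38.5809.
The Pigouvian tax equals MEC at q*: 10.01 + 0.20×38.5809 = 17.7262.

tax = $17.73 per unit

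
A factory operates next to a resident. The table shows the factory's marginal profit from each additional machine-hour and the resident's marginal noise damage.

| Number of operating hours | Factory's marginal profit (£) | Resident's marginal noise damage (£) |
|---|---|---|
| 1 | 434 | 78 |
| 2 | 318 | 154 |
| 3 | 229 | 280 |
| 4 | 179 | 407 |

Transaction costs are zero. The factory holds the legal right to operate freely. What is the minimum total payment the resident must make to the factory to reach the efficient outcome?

Left alone the factory would choose level 4 (marginal profit stays positive).
Efficient level: k* = 2 (marginal profit ≥ marginal noise damage through 2).
The resident must at least cover the factory's forgone profit from cutting 4→2: 229 + 179 = 408.

£408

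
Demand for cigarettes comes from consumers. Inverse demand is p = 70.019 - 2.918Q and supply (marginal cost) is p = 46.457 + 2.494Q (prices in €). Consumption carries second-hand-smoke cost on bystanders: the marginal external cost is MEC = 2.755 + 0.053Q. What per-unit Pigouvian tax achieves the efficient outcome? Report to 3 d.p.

Social marginal benefit = demand − MEC = 67.264 - 2.971Q.
Set SMB = MC: 67.264 - 2.971Q = 46.457 + 2.494Q → Q* = 3.8073.
The Pigouvian tax equals MEC at Q*: 2.755 + 0.053×3.8073 = 2.9568.

tax = €2.957 per unit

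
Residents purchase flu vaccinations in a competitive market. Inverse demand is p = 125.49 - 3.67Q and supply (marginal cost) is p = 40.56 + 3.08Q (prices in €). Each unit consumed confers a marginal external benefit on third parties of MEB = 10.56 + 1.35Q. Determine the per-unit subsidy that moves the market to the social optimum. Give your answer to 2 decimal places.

subsidy = €34.43 per unit

Social marginal benefit = demand + MEB = 136.05 - 2.32Q.
Set SMB = MC: 136.05 - 2.32Q = 40.56 + 3.08Q → Q* = 17.6833.
The Pigouvian subsidy equals MEB at Q*: 10.56 + 1.35×17.6833 = 34.4325.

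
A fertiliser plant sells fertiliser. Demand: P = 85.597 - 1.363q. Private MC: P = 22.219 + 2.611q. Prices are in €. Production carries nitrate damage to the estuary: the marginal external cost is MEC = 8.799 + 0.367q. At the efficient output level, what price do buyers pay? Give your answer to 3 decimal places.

P = €68.460

Social marginal cost = private MC + MEC = 31.018 + 2.978q.
Set SMC = demand: 31.018 + 2.978q = 85.597 - 1.363q → q* = 12.5729.
Consumer price on the demand curve at q*: 85.597 − 1.363×12.5729 = 68.4601.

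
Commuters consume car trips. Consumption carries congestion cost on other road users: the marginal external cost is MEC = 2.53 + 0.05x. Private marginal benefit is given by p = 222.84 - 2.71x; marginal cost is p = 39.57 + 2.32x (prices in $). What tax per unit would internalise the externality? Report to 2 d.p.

Social marginal benefit = demand − MEC = 220.31 - 2.76x.
Set SMB = MC: 220.31 - 2.76x = 39.57 + 2.32x → x* = 35.5787.
The Pigouvian tax equals MEC at x*: 2.53 + 0.05×35.5787 = 4.3089.

tax = $4.31 per unit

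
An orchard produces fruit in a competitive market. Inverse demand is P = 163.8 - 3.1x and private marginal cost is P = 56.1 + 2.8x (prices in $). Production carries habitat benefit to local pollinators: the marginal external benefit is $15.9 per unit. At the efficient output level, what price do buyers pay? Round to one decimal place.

P = $98.9

Social marginal cost = private MC − MEB = 40.2 + 2.8x.
Set SMC = demand: 40.2 + 2.8x = 163.8 - 3.1x → x* = 20.9492.
Consumer price on the demand curve at x*: 163.8 − 3.1×20.9492 = 98.8575.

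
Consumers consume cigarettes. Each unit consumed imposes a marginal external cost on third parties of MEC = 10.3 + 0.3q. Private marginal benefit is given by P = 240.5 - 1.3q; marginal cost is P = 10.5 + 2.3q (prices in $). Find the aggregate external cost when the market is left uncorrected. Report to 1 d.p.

Market equilibrium (private): 10.5 + 2.3q = 240.5 - 1.3q → q_m = 63.8889.
Total external cost = ∫₀^{q_m} (10.3 + 0.3q) dq = 10.3×63.8889 + ½×0.3×63.8889² = 1270.3244.

$1270.3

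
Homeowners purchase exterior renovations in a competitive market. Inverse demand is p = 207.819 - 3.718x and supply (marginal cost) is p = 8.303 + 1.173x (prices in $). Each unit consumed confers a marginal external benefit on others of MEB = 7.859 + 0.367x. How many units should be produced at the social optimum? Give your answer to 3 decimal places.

Social marginal benefit = demand + MEB = 215.678 - 3.351x.
Set SMB = MC: 215.678 - 3.351x = 8.303 + 1.173x → x* = 45.8389.

x* = 45.839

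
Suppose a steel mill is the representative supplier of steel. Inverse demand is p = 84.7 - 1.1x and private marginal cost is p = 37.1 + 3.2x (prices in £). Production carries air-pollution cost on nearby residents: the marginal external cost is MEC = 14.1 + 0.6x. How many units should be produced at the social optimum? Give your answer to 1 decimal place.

Social marginal cost = private MC + MEC = 51.2 + 3.8x.
Set SMC = demand: 51.2 + 3.8x = 84.7 - 1.1x → x* = 6.8367.

x* = 6.8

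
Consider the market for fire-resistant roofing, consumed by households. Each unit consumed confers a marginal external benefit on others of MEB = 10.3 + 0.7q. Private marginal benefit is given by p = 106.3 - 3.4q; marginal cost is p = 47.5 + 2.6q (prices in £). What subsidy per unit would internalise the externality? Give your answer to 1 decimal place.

subsidy = £19.4 per unit

Social marginal benefit = demand + MEB = 116.6 - 2.7q.
Set SMB = MC: 116.6 - 2.7q = 47.5 + 2.6q → q* = 13.0377.
The Pigouvian subsidy equals MEB at q*: 10.3 + 0.7×13.0377 = 19.4264.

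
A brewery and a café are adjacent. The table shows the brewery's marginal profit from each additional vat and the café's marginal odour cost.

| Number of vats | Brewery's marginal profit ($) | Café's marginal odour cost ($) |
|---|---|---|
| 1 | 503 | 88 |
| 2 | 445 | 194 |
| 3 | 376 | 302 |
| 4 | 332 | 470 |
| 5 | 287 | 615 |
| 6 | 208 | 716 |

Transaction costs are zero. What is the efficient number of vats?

3

Bargaining reaches the level where marginal profit last exceeds marginal odour cost.
That holds through level 3 (376 ≥ 302) but not at 4 (332 < 470).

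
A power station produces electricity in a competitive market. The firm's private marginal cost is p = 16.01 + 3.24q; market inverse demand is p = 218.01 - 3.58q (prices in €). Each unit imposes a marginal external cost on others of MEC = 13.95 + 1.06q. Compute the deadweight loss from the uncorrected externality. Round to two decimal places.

DWL = €130.47

Market equilibrium (private): 16.01 + 3.24q = 218.01 - 3.58q → q_m = 29.6188.
Social marginal cost = private MC + MEC = 29.96 + 4.30q.
Set SMC = demand: 29.96 + 4.30q = 218.01 - 3.58q → q* = 23.8642.
Between q* and q_m the wedge SMC − demand runs linearly from 0 to MEC(q_m), so the loss is a triangle.
DWL = ½ × 5.7546 × 45.3459 = 130.4738.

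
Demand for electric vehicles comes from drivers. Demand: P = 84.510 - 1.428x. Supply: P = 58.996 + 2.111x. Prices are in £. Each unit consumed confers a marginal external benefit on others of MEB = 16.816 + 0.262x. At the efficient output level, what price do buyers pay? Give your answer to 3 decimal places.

Social marginal benefit = demand + MEB = 101.326 - 1.166x.
Set SMB = MC: 101.326 - 1.166x = 58.996 + 2.111x → x* = 12.9173.
Consumer price on the demand curve at x*: 84.510 − 1.428×12.9173 = 66.0641.

P = £66.064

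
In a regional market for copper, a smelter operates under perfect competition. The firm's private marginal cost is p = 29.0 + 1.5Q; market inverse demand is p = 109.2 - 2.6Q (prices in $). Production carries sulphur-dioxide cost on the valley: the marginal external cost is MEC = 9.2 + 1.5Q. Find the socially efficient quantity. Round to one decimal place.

Social marginal cost = private MC + MEC = 38.2 + 3.0Q.
Set SMC = demand: 38.2 + 3.0Q = 109.2 - 2.6Q → Q* = 12.6786.

Q* = 12.7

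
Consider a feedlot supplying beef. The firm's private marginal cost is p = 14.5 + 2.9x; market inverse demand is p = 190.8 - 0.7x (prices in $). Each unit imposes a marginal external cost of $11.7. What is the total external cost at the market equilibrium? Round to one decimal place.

Market equilibrium (private): 14.5 + 2.9x = 190.8 - 0.7x → x_m = 48.9722.
Total external cost = MEC × x_m = 11.7 × 48.9722 = 572.9747.

$573.0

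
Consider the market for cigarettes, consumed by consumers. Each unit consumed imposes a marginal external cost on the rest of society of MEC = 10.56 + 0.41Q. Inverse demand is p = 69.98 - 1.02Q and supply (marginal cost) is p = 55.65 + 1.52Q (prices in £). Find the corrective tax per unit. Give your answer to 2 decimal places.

tax = £11.08 per unit

Social marginal benefit = demand − MEC = 59.42 - 1.43Q.
Set SMB = MC: 59.42 - 1.43Q = 55.65 + 1.52Q → Q* = 1.2780.
The Pigouvian tax equals MEC at Q*: 10.56 + 0.41×1.2780 = 11.0840.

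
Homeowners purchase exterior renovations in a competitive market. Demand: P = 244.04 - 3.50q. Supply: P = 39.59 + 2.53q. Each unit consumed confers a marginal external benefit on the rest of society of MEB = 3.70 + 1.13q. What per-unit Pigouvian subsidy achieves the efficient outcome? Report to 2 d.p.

Social marginal benefit = demand + MEB = 247.74 - 2.37q.
Set SMB = MC: 247.74 - 2.37q = 39.59 + 2.53q → q* = 42.4796.
The Pigouvian subsidy equals MEB at q*: 3.70 + 1.13×42.4796 = 51.7019.

subsidy = 51.70 per unit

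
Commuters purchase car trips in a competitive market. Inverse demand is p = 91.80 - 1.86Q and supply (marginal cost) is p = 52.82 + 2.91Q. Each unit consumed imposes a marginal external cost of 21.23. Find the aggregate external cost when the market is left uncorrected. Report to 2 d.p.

173.49

Market equilibrium (private): 52.82 + 2.91Q = 91.80 - 1.86Q → Q_m = 8.1719.
Total external cost = MEC × Q_m = 21.23 × 8.1719 = 173.4894.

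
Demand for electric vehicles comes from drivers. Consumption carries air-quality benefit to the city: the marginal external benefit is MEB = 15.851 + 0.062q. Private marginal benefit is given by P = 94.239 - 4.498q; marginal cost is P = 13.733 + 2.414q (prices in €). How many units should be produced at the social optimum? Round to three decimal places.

q* = 14.067

Social marginal benefit = demand + MEB = 110.090 - 4.436q.
Set SMB = MC: 110.090 - 4.436q = 13.733 + 2.414q → q* = 14.0667.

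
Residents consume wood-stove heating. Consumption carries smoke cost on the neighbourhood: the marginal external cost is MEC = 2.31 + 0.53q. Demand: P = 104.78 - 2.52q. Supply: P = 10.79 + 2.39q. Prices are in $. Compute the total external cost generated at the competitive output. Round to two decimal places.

Market equilibrium (private): 10.79 + 2.39q = 104.78 - 2.52q → q_m = 19.1426.
Total external cost = ∫₀^{q_m} (2.31 + 0.53q) dq = 2.31×19.1426 + ½×0.53×19.1426² = 141.3258.

$141.33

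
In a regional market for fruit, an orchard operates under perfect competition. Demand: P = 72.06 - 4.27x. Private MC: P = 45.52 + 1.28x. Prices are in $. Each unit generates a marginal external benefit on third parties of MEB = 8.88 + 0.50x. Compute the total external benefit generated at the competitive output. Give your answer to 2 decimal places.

Market equilibrium (private): 45.52 + 1.28x = 72.06 - 4.27x → x_m = 4.7820.
Total external benefit = ∫₀^{x_m} (8.88 + 0.50x) dx = 8.88×4.7820 + ½×0.50×4.7820² = 48.1810.

$48.18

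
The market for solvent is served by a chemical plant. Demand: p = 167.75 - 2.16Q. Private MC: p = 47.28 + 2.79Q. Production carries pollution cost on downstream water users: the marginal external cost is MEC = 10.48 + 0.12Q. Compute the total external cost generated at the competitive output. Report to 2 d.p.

290.59

Market equilibrium (private): 47.28 + 2.79Q = 167.75 - 2.16Q → Q_m = 24.3374.
Total external cost = ∫₀^{Q_m} (10.48 + 0.12Q) dQ = 10.48×24.3374 + ½×0.12×24.3374² = 290.5945.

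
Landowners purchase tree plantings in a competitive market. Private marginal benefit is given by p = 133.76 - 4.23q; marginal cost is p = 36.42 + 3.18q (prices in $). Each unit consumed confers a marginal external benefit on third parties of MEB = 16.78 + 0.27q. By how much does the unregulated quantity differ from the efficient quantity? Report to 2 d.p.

Market equilibrium (private): 36.42 + 3.18q = 133.76 - 4.23q → q_m = 13.1363.
Social marginal benefit = demand + MEB = 150.54 - 3.96q.
Set SMB = MC: 150.54 - 3.96q = 36.42 + 3.18q → q* = 15.9832.
Gap = |13.1363 − 15.9832| = 2.8469.

2.85 units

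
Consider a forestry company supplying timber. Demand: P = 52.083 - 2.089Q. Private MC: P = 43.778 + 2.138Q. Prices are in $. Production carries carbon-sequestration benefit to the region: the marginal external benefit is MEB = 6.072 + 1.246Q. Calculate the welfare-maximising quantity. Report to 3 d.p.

Q* = 4.823

Social marginal cost = private MC − MEB = 37.706 + 0.892Q.
Set SMC = demand: 37.706 + 0.892Q = 52.083 - 2.089Q → Q* = 4.8229.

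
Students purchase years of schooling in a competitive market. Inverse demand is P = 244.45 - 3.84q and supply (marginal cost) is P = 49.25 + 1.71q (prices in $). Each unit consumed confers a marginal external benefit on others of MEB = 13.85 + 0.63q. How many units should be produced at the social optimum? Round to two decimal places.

q* = 42.49

Social marginal benefit = demand + MEB = 258.30 - 3.21q.
Set SMB = MC: 258.30 - 3.21q = 49.25 + 1.71q → q* = 42.4898.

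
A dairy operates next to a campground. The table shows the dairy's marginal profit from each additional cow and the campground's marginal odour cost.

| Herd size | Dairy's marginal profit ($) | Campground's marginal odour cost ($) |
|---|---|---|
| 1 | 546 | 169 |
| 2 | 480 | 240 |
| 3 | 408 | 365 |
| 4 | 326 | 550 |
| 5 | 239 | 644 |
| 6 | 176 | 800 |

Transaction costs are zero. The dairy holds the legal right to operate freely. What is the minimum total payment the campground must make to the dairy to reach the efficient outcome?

Left alone the dairy would choose level 6 (marginal profit stays positive).
Efficient level: k* = 3 (marginal profit ≥ marginal odour cost through 3).
The campground must at least cover the dairy's forgone profit from cutting 6→3: 326 + 239 + 176 = 741.

$741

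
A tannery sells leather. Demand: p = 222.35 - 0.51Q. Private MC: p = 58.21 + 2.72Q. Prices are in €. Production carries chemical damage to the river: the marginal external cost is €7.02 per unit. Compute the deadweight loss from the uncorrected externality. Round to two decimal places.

DWL = €7.63

Market equilibrium (private): 58.21 + 2.72Q = 222.35 - 0.51Q → Q_m = 50.8173.
Social marginal cost = private MC + MEC = 65.23 + 2.72Q.
Set SMC = demand: 65.23 + 2.72Q = 222.35 - 0.51Q → Q* = 48.6440.
The loss is the area between SMC and demand from Q* to Q_m; with linear curves that's a triangle of height MEC(Q_m).
DWL = ½ × 2.1733 × 7.0200 = 7.6283.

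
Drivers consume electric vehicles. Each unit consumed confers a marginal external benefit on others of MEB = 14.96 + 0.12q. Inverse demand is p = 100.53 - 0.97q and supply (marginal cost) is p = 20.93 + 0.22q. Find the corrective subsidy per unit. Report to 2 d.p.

Social marginal benefit = demand + MEB = 115.49 - 0.85q.
Set SMB = MC: 115.49 - 0.85q = 20.93 + 0.22q → q* = 88.3738.
The Pigouvian subsidy equals MEB at q*: 14.96 + 0.12×88.3738 = 25.5649.

subsidy = 25.56 per unit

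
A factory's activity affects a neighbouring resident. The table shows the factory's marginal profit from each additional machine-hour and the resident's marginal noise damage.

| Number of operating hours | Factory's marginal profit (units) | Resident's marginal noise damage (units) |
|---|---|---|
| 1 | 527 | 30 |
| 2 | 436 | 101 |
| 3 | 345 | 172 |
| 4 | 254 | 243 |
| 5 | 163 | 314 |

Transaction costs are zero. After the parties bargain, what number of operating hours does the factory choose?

4

Bargaining reaches the level where marginal profit last exceeds marginal noise damage.
That holds through level 4 (254 ≥ 243) but not at 5 (163 < 314).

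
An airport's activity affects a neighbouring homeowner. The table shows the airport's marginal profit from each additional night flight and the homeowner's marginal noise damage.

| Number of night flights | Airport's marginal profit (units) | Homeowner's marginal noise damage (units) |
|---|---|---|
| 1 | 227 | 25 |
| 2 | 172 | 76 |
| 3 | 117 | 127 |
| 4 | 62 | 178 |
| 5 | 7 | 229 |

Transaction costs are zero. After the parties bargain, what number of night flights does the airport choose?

Bargaining reaches the level where marginal profit last exceeds marginal noise damage.
That holds through level 2 (172 ≥ 76) but not at 3 (117 < 127).

2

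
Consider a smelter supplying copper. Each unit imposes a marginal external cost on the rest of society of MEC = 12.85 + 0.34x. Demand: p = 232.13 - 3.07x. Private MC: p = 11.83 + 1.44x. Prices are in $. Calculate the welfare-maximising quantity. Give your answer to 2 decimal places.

x* = 42.77

Social marginal cost = private MC + MEC = 24.68 + 1.78x.
Set SMC = demand: 24.68 + 1.78x = 232.13 - 3.07x → x* = 42.7732.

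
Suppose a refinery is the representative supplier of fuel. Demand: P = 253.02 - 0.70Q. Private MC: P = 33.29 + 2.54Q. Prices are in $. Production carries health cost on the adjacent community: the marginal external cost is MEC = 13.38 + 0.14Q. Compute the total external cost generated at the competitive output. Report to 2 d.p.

Market equilibrium (private): 33.29 + 2.54Q = 253.02 - 0.70Q → Q_m = 67.8179.
Total external cost = ∫₀^{Q_m} (13.38 + 0.14Q) dQ = 13.38×67.8179 + ½×0.14×67.8179² = 1229.3522.

$1229.35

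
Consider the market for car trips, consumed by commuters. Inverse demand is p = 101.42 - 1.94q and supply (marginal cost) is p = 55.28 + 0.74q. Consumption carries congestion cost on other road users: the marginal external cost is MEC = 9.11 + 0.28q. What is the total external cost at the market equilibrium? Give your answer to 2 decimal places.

198.34

Market equilibrium (private): 55.28 + 0.74q = 101.42 - 1.94q → q_m = 17.2164.
Total external cost = ∫₀^{q_m} (9.11 + 0.28q) dq = 9.11×17.2164 + ½×0.28×17.2164² = 198.3380.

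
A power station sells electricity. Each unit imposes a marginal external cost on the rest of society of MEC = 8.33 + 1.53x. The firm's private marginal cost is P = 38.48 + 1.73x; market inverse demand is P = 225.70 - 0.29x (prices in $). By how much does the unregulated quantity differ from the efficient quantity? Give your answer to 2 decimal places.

42.29 units

Market equilibrium (private): 38.48 + 1.73x = 225.70 - 0.29x → x_m = 92.6832.
Social marginal cost = private MC + MEC = 46.81 + 3.26x.
Set SMC = demand: 46.81 + 3.26x = 225.70 - 0.29x → x* = 50.3915.
Gap = |92.6832 − 50.3915| = 42.2917.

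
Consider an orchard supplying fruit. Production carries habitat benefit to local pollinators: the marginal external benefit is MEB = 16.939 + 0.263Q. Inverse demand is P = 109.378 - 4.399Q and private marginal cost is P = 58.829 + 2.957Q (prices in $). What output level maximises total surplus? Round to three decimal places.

Q* = 9.515

Social marginal cost = private MC − MEB = 41.890 + 2.694Q.
Set SMC = demand: 41.890 + 2.694Q = 109.378 - 4.399Q → Q* = 9.5147.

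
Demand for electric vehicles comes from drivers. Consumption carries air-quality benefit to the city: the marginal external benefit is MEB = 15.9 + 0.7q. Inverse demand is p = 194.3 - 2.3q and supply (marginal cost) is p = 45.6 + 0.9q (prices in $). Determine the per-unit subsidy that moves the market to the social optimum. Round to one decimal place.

subsidy = $62.0 per unit

Social marginal benefit = demand + MEB = 210.2 - 1.6q.
Set SMB = MC: 210.2 - 1.6q = 45.6 + 0.9q → q* = 65.8400.
The Pigouvian subsidy equals MEB at q*: 15.9 + 0.7×65.8400 = 61.9880.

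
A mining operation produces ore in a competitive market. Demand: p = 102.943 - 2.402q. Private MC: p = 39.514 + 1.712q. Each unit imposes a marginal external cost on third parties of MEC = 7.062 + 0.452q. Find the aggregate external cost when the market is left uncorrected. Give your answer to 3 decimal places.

Market equilibrium (private): 39.514 + 1.712q = 102.943 - 2.402q → q_m = 15.4178.
Total external cost = ∫₀^{q_m} (7.062 + 0.452q) dq = 7.062×15.4178 + ½×0.452×15.4178² = 162.6026.

162.603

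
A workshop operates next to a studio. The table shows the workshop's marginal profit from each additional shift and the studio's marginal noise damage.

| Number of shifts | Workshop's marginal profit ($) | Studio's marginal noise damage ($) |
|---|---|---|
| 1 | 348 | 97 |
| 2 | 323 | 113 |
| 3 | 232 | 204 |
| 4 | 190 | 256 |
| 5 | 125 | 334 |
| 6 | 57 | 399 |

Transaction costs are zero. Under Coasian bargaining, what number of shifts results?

Bargaining reaches the level where marginal profit last exceeds marginal noise damage.
That holds through level 3 (232 ≥ 204) but not at 4 (190 < 256).

3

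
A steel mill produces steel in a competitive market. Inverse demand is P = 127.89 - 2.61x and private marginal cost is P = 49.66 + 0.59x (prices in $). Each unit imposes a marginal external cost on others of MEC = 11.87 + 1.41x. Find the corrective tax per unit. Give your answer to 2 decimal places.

Social marginal cost = private MC + MEC = 61.53 + 2.00x.
Set SMC = demand: 61.53 + 2.00x = 127.89 - 2.61x → x* = 14.3948.
The Pigouvian tax equals MEC at x*: 11.87 + 1.41×14.3948 = 32.1667.

tax = $32.17 per unit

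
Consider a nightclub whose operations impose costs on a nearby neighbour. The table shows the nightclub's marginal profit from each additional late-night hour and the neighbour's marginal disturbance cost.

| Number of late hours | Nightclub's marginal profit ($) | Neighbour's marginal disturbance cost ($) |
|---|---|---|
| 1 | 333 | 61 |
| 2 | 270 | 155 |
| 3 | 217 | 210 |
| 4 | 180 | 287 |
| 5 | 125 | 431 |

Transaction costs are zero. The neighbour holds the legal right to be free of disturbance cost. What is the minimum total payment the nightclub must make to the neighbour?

Efficient level: marginal profit ≥ marginal disturbance cost through level 3, so k* = 3.
With the neighbour holding the right, the nightclub must at least compensate total damage at k*: 61 + 155 + 210 = 426.

$426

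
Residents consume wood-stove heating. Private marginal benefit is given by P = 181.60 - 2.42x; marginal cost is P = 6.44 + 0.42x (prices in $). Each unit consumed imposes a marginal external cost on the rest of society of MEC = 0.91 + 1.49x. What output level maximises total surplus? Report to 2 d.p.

Social marginal benefit = demand − MEC = 180.69 - 3.91x.
Set SMB = MC: 180.69 - 3.91x = 6.44 + 0.42x → x* = 40.2425.

x* = 40.24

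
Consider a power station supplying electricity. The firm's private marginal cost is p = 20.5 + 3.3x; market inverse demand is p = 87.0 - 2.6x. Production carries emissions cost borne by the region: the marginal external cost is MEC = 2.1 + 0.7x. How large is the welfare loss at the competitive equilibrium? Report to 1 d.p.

DWL = 7.6

Market equilibrium (private): 20.5 + 3.3x = 87.0 - 2.6x → x_m = 11.2712.
Social marginal cost = private MC + MEC = 22.6 + 4.0x.
Set SMC = demand: 22.6 + 4.0x = 87.0 - 2.6x → x* = 9.7576.
Between x* and x_m the wedge SMC − demand runs linearly from 0 to MEC(x_m), so the loss is a triangle.
DWL = ½ × 1.5136 × 9.9898 = 7.5603.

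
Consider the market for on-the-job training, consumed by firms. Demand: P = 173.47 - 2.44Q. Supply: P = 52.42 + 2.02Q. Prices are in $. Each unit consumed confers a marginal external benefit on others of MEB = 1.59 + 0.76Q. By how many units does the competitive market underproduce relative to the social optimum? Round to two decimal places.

6.00 units

Market equilibrium (private): 52.42 + 2.02Q = 173.47 - 2.44Q → Q_m = 27.1413.
Social marginal benefit = demand + MEB = 175.06 - 1.68Q.
Set SMB = MC: 175.06 - 1.68Q = 52.42 + 2.02Q → Q* = 33.1459.
Gap = |27.1413 − 33.1459| = 6.0046.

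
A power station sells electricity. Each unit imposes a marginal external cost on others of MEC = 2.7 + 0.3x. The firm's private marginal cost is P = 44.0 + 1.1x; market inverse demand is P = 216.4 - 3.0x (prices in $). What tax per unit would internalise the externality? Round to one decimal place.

Social marginal cost = private MC + MEC = 46.7 + 1.4x.
Set SMC = demand: 46.7 + 1.4x = 216.4 - 3.0x → x* = 38.5682.
The Pigouvian tax equals MEC at x*: 2.7 + 0.3×38.5682 = 14.2705.

tax = $14.3 per unit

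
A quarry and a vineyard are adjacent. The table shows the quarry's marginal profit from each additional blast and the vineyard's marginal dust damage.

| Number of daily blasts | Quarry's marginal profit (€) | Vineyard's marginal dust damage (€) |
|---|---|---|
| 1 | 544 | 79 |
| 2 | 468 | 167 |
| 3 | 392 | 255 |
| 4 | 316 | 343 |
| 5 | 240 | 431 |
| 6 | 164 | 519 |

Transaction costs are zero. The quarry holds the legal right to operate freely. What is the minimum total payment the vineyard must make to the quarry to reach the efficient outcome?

€720

Left alone the quarry would choose level 6 (marginal profit stays positive).
Efficient level: k* = 3 (marginal profit ≥ marginal dust damage through 3).
The vineyard must at least cover the quarry's forgone profit from cutting 6→3: 316 + 240 + 164 = 720.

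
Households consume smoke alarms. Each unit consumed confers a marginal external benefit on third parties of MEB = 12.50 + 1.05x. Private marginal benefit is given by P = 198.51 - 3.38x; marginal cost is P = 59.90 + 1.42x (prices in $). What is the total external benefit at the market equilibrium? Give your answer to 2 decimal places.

$798.75

Market equilibrium (private): 59.90 + 1.42x = 198.51 - 3.38x → x_m = 28.8771.
Total external benefit = ∫₀^{x_m} (12.50 + 1.05x) dx = 12.50×28.8771 + ½×1.05×28.8771² = 798.7544.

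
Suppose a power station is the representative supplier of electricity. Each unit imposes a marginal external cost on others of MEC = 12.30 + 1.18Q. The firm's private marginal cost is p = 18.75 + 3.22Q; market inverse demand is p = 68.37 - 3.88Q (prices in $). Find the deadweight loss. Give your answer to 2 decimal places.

DWL = $25.49

Market equilibrium (private): 18.75 + 3.22Q = 68.37 - 3.88Q → Q_m = 6.9887.
Social marginal cost = private MC + MEC = 31.05 + 4.40Q.
Set SMC = demand: 31.05 + 4.40Q = 68.37 - 3.88Q → Q* = 4.5072.
Height of the DWL triangle at Q_m is SMC(Q_m) − demand(Q_m) = MEC(Q_m) = 20.5467.
DWL = ½ × 2.4815 × 20.5467 = 25.4933.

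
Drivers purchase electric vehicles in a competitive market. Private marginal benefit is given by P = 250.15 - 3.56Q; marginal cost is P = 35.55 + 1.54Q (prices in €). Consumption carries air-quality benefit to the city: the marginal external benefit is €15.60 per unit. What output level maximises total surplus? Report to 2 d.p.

Q* = 45.14

Social marginal benefit = demand + MEB = 265.75 - 3.56Q.
Set SMB = MC: 265.75 - 3.56Q = 35.55 + 1.54Q → Q* = 45.1373.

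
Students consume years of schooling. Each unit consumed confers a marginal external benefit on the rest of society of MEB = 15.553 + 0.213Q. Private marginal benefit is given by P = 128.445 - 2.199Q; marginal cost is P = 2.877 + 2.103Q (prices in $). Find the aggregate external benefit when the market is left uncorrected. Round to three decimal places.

Market equilibrium (private): 2.877 + 2.103Q = 128.445 - 2.199Q → Q_m = 29.1883.
Total external benefit = ∫₀^{Q_m} (15.553 + 0.213Q) dQ = 15.553×29.1883 + ½×0.213×29.1883² = 544.6990.

$544.699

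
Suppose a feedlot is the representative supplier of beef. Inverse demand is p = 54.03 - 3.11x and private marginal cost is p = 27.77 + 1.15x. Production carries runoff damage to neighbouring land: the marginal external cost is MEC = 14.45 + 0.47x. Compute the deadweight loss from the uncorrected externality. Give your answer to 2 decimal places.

DWL = 31.81

Market equilibrium (private): 27.77 + 1.15x = 54.03 - 3.11x → x_m = 6.1643.
Social marginal cost = private MC + MEC = 42.22 + 1.62x.
Set SMC = demand: 42.22 + 1.62x = 54.03 - 3.11x → x* = 2.4968.
Height of the DWL triangle at x_m is SMC(x_m) − demand(x_m) = MEC(x_m) = 17.3472.
DWL = ½ × 3.6675 × 17.3472 = 31.8104.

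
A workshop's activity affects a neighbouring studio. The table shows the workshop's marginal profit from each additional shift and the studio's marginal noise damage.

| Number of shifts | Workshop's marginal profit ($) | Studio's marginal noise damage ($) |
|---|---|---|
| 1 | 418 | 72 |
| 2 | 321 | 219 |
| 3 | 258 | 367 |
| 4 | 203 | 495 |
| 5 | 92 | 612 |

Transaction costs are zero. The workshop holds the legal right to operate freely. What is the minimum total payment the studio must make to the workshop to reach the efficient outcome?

Left alone the workshop would choose level 5 (marginal profit stays positive).
Efficient level: k* = 2 (marginal profit ≥ marginal noise damage through 2).
The studio must at least cover the workshop's forgone profit from cutting 5→2: 258 + 203 + 92 = 553.

$553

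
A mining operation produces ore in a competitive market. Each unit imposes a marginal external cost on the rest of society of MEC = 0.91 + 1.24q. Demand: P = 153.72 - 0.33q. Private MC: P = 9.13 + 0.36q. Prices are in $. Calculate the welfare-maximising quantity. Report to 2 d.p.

q* = 74.45

Social marginal cost = private MC + MEC = 10.04 + 1.60q.
Set SMC = demand: 10.04 + 1.60q = 153.72 - 0.33q → q* = 74.4456.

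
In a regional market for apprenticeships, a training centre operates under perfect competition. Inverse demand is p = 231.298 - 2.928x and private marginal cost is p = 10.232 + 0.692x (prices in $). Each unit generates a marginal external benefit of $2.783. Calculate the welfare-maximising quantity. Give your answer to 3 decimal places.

Social marginal cost = private MC − MEB = 7.449 + 0.692x.
Set SMC = demand: 7.449 + 0.692x = 231.298 - 2.928x → x* = 61.8367.

x* = 61.837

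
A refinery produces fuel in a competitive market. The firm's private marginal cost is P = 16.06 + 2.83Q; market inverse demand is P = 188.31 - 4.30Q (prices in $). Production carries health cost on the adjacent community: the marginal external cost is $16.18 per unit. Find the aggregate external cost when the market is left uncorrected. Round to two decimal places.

Market equilibrium (private): 16.06 + 2.83Q = 188.31 - 4.30Q → Q_m = 24.1585.
Total external cost = MEC × Q_m = 16.18 × 24.1585 = 390.8845.

$390.88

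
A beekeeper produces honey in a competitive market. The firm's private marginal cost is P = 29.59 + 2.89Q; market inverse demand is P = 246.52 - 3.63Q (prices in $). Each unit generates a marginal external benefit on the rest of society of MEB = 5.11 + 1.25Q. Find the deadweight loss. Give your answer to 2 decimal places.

DWL = $206.91

Market equilibrium (private): 29.59 + 2.89Q = 246.52 - 3.63Q → Q_m = 33.2715.
Social marginal cost = private MC − MEB = 24.48 + 1.64Q.
Set SMC = demand: 24.48 + 1.64Q = 246.52 - 3.63Q → Q* = 42.1328.
Height of the DWL triangle at Q_m is demand(Q_m) − SMC(Q_m) = MEB(Q_m) = 46.6993.
DWL = ½ × 8.8613 × 46.6993 = 206.9083.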